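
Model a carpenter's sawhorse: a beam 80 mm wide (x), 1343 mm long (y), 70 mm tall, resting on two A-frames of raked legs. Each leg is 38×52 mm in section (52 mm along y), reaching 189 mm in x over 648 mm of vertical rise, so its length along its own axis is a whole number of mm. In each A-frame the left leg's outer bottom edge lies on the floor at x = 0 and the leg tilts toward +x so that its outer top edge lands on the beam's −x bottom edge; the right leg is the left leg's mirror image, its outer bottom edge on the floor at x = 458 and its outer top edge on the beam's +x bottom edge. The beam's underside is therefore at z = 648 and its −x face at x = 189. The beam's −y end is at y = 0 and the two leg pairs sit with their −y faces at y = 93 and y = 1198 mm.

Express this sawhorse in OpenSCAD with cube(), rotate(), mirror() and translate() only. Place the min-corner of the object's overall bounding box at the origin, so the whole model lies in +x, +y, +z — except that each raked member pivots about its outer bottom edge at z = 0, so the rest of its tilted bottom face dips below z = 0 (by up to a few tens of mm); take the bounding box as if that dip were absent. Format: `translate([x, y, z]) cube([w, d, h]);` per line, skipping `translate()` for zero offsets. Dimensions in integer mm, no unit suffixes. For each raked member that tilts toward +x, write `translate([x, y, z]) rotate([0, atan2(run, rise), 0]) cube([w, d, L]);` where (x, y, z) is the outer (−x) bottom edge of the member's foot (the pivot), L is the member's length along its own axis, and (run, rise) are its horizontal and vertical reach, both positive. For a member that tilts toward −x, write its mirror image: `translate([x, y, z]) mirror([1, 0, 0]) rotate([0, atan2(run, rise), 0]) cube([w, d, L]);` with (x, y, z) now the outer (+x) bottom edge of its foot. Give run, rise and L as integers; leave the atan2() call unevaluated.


translate([189, 0, 648]) cube([80, 1343, 70]);
translate([0, 93, 0]) rotate([0, atan2(189, 648), 0]) cube([38, 52, 675]);
translate([458, 93, 0]) mirror([1, 0, 0]) rotate([0, atan2(189, 648), 0]) cube([38, 52, 675]);
translate([0, 1198, 0]) rotate([0, atan2(189, 648), 0]) cube([38, 52, 675]);
translate([458, 1198, 0]) mirror([1, 0, 0]) rotate([0, atan2(189, 648), 0]) cube([38, 52, 675]);


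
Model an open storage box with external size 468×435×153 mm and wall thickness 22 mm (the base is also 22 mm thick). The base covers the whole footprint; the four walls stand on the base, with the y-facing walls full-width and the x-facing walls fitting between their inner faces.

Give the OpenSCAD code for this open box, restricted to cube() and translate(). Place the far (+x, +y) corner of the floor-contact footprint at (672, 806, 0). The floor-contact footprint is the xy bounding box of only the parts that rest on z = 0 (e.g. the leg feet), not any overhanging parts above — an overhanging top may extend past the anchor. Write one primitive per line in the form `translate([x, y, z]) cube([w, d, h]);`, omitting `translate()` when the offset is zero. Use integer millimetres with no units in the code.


translate([204, 371, 0]) cube([468, 435, 22]);
translate([204, 371, 22]) cube([468, 22, 131]);
translate([204, 784, 22]) cube([468, 22, 131]);
translate([204, 393, 22]) cube([22, 391, 131]);
translate([650, 393, 22]) cube([22, 391, 131]);


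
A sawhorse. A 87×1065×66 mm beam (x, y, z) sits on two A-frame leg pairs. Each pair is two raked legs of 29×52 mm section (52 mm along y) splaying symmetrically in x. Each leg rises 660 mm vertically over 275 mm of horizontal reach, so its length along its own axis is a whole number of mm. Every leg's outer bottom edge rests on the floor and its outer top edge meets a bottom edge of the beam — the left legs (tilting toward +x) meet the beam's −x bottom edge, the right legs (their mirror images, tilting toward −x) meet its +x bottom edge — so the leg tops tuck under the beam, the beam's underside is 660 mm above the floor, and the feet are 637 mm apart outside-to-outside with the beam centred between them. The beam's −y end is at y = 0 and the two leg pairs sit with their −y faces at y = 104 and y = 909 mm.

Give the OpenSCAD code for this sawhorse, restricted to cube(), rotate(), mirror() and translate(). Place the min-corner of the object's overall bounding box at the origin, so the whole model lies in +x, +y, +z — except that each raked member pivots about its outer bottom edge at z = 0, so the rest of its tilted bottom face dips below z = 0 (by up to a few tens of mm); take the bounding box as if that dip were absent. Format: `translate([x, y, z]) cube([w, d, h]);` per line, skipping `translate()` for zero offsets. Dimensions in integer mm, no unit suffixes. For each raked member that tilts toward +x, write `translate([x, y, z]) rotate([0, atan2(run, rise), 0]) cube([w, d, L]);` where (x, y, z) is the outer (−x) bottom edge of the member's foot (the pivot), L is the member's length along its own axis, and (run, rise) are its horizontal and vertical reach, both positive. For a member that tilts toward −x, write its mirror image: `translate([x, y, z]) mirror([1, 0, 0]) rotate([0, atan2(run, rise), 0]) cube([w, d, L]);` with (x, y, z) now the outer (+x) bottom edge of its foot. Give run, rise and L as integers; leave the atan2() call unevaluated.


// leg length = √(275² + 660²) = 715
// right-leg outer foot x = 2·275 + 87 = 637
// beam min-corner = (275, 0, 660)
translate([275, 0, 660]) cube([87, 1065, 66]);
translate([0, 104, 0]) rotate([0, atan2(275, 660), 0]) cube([29, 52, 715]);
translate([637, 104, 0]) mirror([1, 0, 0]) rotate([0, atan2(275, 660), 0]) cube([29, 52, 715]);
translate([0, 909, 0]) rotate([0, atan2(275, 660), 0]) cube([29, 52, 715]);
translate([637, 909, 0]) mirror([1, 0, 0]) rotate([0, atan2(275, 660), 0]) cube([29, 52, 715]);


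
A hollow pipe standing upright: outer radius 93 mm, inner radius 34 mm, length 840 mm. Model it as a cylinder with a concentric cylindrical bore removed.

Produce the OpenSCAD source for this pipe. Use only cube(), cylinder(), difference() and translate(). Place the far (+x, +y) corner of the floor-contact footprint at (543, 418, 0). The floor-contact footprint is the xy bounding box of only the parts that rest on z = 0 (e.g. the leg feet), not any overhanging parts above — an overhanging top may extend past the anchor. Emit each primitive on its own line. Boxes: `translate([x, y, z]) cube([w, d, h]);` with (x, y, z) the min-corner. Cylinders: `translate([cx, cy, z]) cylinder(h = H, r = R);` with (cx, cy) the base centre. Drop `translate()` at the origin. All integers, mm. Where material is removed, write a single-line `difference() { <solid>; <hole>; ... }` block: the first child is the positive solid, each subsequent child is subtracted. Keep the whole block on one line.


difference() { translate([450, 325, 0]) cylinder(h = 840, r = 93); translate([450, 325, 0]) cylinder(h = 840, r = 34); }


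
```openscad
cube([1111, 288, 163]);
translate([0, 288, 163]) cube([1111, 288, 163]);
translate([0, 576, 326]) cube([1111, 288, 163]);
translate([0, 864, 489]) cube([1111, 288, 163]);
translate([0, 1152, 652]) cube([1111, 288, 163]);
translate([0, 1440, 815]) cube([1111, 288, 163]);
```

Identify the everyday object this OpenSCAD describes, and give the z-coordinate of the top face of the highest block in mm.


A staircase. The total rise is 978 mm.

6 identical blocks, each offset up and back from the previous — a staircase. Each step is 163 mm tall and there are 6 of them, so the total rise is 6 × 163 = 978 mm.


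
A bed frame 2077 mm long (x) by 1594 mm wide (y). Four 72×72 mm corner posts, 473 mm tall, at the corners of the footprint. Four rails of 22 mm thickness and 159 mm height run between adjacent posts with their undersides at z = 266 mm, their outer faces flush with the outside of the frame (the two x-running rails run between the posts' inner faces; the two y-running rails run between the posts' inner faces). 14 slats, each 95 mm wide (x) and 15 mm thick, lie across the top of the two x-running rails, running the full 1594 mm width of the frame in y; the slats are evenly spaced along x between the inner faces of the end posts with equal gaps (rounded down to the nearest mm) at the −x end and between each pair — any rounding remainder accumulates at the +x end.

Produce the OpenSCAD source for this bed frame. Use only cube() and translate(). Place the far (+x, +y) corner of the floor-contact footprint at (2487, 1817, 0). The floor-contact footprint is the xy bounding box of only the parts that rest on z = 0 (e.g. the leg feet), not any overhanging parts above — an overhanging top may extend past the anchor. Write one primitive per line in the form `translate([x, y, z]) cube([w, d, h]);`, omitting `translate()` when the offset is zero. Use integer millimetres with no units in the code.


translate([410, 223, 0]) cube([72, 72, 473]);
translate([410, 1745, 0]) cube([72, 72, 473]);
translate([2415, 223, 0]) cube([72, 72, 473]);
translate([2415, 1745, 0]) cube([72, 72, 473]);
translate([482, 223, 266]) cube([1933, 22, 159]);
translate([482, 1795, 266]) cube([1933, 22, 159]);
translate([410, 295, 266]) cube([22, 1450, 159]);
translate([2465, 295, 266]) cube([22, 1450, 159]);
translate([522, 223, 425]) cube([95, 1594, 15]);
translate([657, 223, 425]) cube([95, 1594, 15]);
translate([792, 223, 425]) cube([95, 1594, 15]);
translate([927, 223, 425]) cube([95, 1594, 15]);
translate([1062, 223, 425]) cube([95, 1594, 15]);
translate([1197, 223, 425]) cube([95, 1594, 15]);
translate([1332, 223, 425]) cube([95, 1594, 15]);
translate([1467, 223, 425]) cube([95, 1594, 15]);
translate([1602, 223, 425]) cube([95, 1594, 15]);
translate([1737, 223, 425]) cube([95, 1594, 15]);
translate([1872, 223, 425]) cube([95, 1594, 15]);
translate([2007, 223, 425]) cube([95, 1594, 15]);
translate([2142, 223, 425]) cube([95, 1594, 15]);
translate([2277, 223, 425]) cube([95, 1594, 15]);


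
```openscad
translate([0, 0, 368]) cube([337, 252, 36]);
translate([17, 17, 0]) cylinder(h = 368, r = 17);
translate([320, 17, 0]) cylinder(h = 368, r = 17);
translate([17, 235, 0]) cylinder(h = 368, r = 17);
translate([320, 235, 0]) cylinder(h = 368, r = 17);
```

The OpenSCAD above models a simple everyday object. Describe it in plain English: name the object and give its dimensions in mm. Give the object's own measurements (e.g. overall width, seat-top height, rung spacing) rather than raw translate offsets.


A simple wooden stool: a rectangular seat 337 mm (x) by 252 mm (y), 36 mm thick, top face at z = 404 mm, on four round legs, each 34 mm in diameter. The legs rest on z = 0, each leg's axis is inset half a diameter from the nearest pair of seat edges (so the leg's bounding box is flush with the corner).


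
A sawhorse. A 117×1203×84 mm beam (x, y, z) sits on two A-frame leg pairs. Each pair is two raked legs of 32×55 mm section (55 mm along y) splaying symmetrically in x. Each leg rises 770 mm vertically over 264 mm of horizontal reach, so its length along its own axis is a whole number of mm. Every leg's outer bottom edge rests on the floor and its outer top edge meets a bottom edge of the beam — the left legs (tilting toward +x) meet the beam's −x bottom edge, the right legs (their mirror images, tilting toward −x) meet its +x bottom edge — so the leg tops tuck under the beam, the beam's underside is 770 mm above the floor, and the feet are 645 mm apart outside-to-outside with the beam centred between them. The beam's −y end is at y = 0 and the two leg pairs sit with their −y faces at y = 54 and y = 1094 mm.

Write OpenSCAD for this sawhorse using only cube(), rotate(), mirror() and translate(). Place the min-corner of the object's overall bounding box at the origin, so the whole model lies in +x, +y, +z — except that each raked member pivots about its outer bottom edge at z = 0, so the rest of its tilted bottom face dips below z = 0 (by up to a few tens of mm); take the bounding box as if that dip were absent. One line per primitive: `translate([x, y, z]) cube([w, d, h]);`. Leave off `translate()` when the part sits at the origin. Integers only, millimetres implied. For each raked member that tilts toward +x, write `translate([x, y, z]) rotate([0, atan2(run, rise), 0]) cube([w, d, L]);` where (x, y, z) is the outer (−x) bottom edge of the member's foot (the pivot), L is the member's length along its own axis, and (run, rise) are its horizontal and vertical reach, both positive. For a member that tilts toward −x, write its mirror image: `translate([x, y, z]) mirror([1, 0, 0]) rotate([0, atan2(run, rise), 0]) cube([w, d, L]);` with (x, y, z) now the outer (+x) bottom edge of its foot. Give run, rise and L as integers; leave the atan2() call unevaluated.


// leg length = √(264² + 770²) = 814
// right-leg outer foot x = 2·264 + 117 = 645
// beam min-corner = (264, 0, 770)
translate([264, 0, 770]) cube([117, 1203, 84]);
translate([0, 54, 0]) rotate([0, atan2(264, 770), 0]) cube([32, 55, 814]);
translate([645, 54, 0]) mirror([1, 0, 0]) rotate([0, atan2(264, 770), 0]) cube([32, 55, 814]);
translate([0, 1094, 0]) rotate([0, atan2(264, 770), 0]) cube([32, 55, 814]);
translate([645, 1094, 0]) mirror([1, 0, 0]) rotate([0, atan2(264, 770), 0]) cube([32, 55, 814]);


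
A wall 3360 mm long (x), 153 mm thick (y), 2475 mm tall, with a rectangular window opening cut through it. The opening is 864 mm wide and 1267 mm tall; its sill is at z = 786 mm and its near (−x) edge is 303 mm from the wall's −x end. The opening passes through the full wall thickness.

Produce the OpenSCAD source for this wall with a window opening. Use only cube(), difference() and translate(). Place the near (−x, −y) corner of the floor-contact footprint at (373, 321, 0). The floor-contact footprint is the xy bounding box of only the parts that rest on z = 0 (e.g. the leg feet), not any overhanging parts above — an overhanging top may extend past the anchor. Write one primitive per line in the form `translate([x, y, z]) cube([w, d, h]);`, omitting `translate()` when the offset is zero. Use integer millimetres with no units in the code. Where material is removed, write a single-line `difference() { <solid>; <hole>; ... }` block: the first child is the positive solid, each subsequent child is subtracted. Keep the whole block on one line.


difference() { translate([373, 321, 0]) cube([3360, 153, 2475]); translate([676, 321, 786]) cube([864, 153, 1267]); }


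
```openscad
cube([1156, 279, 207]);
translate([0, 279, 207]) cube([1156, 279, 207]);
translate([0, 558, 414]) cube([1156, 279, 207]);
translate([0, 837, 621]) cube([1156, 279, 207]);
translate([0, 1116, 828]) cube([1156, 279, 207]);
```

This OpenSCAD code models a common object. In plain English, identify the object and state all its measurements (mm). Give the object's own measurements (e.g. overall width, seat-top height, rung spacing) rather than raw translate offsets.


A straight staircase of 5 solid steps. Each step is 1156 mm wide (x), 279 mm deep (y, the going) and 207 mm tall (the rise). The first step rests on the floor; each subsequent step sits one going further in +y and one rise higher in +z, directly behind and above the previous step with no overlap.


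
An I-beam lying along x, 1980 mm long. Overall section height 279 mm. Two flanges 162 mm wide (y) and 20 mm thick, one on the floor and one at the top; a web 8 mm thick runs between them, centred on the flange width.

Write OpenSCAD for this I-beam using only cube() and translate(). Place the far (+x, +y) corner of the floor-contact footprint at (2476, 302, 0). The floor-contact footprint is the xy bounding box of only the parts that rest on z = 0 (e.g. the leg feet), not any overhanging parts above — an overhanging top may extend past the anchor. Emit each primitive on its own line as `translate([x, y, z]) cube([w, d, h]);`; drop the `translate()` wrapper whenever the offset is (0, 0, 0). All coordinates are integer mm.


translate([496, 140, 0]) cube([1980, 162, 20]);
translate([496, 217, 20]) cube([1980, 8, 239]);
translate([496, 140, 259]) cube([1980, 162, 20]);


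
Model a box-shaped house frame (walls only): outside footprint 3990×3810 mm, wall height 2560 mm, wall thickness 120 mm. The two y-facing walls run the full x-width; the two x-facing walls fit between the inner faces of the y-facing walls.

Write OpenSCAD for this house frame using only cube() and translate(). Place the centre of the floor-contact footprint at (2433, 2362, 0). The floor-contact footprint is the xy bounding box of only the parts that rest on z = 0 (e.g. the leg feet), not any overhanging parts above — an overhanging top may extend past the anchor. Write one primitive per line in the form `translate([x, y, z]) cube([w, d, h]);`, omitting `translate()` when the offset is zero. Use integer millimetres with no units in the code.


translate([438, 457, 0]) cube([3990, 120, 2560]);
translate([438, 4147, 0]) cube([3990, 120, 2560]);
translate([438, 577, 0]) cube([120, 3570, 2560]);
translate([4308, 577, 0]) cube([120, 3570, 2560]);


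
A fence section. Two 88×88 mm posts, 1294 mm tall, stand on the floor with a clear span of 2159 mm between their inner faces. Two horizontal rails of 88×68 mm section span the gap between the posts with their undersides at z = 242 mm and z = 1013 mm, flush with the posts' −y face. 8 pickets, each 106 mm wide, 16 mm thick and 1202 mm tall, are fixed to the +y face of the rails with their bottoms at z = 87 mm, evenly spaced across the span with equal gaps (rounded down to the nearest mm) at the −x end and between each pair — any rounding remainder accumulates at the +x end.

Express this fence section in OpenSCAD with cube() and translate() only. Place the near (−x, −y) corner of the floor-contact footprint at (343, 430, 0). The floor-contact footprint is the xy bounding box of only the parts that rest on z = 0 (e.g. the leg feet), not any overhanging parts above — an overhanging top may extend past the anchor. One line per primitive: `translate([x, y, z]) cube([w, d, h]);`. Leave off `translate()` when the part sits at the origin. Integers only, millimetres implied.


translate([343, 430, 0]) cube([88, 88, 1294]);
translate([2590, 430, 0]) cube([88, 88, 1294]);
translate([431, 430, 242]) cube([2159, 88, 68]);
translate([431, 430, 1013]) cube([2159, 88, 68]);
translate([576, 518, 87]) cube([106, 16, 1202]);
translate([827, 518, 87]) cube([106, 16, 1202]);
translate([1078, 518, 87]) cube([106, 16, 1202]);
translate([1329, 518, 87]) cube([106, 16, 1202]);
translate([1580, 518, 87]) cube([106, 16, 1202]);
translate([1831, 518, 87]) cube([106, 16, 1202]);
translate([2082, 518, 87]) cube([106, 16, 1202]);
translate([2333, 518, 87]) cube([106, 16, 1202]);


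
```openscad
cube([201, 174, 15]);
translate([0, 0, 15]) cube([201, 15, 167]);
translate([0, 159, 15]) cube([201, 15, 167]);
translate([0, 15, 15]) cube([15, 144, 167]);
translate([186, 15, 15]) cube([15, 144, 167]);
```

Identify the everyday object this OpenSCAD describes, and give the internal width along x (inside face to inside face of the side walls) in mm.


An open box. The internal width is 171 mm.

A 201×174 base slab with four walls standing on it — an open box. The base is 201 mm wide and the walls are 15 mm thick, so the internal width is 201 − 2 × 15 = 171 mm.


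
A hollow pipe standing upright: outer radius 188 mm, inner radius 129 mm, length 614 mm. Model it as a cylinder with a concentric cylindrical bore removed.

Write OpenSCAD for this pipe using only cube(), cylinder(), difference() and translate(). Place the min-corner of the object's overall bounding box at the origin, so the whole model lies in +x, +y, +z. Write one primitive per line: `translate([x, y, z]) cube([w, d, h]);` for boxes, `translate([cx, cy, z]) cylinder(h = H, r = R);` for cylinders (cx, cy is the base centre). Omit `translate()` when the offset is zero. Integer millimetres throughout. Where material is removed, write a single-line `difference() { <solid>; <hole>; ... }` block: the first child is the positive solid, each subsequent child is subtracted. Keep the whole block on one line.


difference() { translate([188, 188, 0]) cylinder(h = 614, r = 188); translate([188, 188, 0]) cylinder(h = 614, r = 129); }


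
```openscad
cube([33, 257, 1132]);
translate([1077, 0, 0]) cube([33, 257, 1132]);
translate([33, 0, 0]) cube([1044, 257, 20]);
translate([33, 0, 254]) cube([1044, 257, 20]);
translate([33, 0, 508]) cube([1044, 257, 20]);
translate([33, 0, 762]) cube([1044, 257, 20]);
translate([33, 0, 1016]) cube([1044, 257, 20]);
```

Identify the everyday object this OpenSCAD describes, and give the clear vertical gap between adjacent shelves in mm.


A bookshelf. The clear shelf gap is 234 mm.

Two tall side panels with 5 horizontal boards between them — a bookshelf. The first two shelf undersides are at z = 0 and z = 254; with shelf thickness 20, the clear gap is 254 − 0 − 20 = 234 mm.


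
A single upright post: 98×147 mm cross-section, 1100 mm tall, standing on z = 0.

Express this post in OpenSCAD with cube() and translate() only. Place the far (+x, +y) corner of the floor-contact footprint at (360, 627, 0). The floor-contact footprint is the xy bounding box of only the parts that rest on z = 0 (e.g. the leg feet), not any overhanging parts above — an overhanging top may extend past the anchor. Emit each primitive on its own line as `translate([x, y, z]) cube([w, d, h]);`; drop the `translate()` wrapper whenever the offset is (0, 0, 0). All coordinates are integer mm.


translate([262, 480, 0]) cube([98, 147, 1100]);


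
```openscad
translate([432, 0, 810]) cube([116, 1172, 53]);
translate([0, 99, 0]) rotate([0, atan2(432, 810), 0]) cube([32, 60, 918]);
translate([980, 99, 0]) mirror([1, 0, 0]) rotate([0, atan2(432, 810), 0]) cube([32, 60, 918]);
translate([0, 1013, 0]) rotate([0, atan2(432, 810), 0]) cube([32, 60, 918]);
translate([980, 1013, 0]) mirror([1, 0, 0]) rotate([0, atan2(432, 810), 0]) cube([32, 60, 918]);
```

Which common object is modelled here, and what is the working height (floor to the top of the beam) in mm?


A sawhorse. The overall height is 863 mm.

A beam across two mirrored pairs of raked legs — a sawhorse. The beam's underside is at z = 810 (matching the legs' vertical rise in atan2(432, 810)) and the beam is 53 mm tall, so its top is at 810 + 53 = 863 mm. The raked legs top out at the beam's underside, so that is the highest point.


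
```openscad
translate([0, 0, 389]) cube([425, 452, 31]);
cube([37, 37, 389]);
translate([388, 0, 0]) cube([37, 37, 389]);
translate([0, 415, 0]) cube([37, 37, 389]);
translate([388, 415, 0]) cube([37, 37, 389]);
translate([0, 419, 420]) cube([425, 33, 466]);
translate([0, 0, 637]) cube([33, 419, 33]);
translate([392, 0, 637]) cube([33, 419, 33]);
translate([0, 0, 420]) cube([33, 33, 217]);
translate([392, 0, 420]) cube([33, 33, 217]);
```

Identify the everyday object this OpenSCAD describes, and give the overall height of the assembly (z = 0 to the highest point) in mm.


A chair. The overall height is 886 mm.

A slab on four corner posts with a tall panel at the back — a chair. The seat slab sits at z = 389 with thickness 31, and the 466 mm backrest starts at the seat top, so the overall height is 389 + 31 + 466 = 886 mm.


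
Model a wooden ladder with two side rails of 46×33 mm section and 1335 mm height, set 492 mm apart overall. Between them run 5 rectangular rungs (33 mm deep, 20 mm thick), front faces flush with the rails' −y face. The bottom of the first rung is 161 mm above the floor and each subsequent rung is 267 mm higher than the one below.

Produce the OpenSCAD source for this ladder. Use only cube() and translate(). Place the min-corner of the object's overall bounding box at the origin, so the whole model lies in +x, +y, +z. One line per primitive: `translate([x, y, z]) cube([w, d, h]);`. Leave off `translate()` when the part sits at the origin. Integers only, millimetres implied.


// rung span = 492 - 2*46 = 400
// rung[k] z = 161 + k*267
cube([46, 33, 1335]);
translate([446, 0, 0]) cube([46, 33, 1335]);
translate([46, 0, 161]) cube([400, 33, 20]);
translate([46, 0, 428]) cube([400, 33, 20]);
translate([46, 0, 695]) cube([400, 33, 20]);
translate([46, 0, 962]) cube([400, 33, 20]);
translate([46, 0, 1229]) cube([400, 33, 20]);


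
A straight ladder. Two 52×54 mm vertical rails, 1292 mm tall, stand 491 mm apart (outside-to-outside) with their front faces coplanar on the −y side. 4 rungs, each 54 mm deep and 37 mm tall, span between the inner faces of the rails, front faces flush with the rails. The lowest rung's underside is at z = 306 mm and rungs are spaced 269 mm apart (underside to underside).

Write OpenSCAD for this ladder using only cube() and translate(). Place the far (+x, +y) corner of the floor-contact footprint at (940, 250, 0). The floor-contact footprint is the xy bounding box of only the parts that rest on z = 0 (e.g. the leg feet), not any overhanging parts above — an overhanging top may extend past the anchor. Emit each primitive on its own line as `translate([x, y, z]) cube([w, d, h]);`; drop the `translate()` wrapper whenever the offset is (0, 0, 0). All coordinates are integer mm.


translate([449, 196, 0]) cube([52, 54, 1292]);
translate([888, 196, 0]) cube([52, 54, 1292]);
translate([501, 196, 306]) cube([387, 54, 37]);
translate([501, 196, 575]) cube([387, 54, 37]);
translate([501, 196, 844]) cube([387, 54, 37]);
translate([501, 196, 1113]) cube([387, 54, 37]);


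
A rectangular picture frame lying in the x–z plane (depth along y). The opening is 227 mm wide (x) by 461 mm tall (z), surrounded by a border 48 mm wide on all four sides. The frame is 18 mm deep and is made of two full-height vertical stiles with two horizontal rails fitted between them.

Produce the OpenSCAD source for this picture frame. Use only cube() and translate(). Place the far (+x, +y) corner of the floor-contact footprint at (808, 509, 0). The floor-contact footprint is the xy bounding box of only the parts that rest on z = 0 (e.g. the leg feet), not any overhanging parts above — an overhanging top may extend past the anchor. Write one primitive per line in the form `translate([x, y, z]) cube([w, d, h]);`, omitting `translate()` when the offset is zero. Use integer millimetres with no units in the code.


translate([485, 491, 0]) cube([48, 18, 557]);
translate([760, 491, 0]) cube([48, 18, 557]);
translate([533, 491, 0]) cube([227, 18, 48]);
translate([533, 491, 509]) cube([227, 18, 48]);


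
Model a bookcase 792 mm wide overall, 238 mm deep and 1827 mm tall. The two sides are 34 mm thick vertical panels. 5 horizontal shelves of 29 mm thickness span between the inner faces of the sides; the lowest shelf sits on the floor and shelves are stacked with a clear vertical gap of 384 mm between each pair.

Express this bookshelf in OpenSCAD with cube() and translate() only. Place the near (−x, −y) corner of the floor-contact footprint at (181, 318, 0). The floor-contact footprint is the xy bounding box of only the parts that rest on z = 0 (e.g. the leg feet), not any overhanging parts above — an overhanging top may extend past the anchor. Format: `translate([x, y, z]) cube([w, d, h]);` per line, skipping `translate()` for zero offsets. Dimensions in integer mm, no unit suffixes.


translate([181, 318, 0]) cube([34, 238, 1827]);
translate([939, 318, 0]) cube([34, 238, 1827]);
translate([215, 318, 0]) cube([724, 238, 29]);
translate([215, 318, 413]) cube([724, 238, 29]);
translate([215, 318, 826]) cube([724, 238, 29]);
translate([215, 318, 1239]) cube([724, 238, 29]);
translate([215, 318, 1652]) cube([724, 238, 29]);


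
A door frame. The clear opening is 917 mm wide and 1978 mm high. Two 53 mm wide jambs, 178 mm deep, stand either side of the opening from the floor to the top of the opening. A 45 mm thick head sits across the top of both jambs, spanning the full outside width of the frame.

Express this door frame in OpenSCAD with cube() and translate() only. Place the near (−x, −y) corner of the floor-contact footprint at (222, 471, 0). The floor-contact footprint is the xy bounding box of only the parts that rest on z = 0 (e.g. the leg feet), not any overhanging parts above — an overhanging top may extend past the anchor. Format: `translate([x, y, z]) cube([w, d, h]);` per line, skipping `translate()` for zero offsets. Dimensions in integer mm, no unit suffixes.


translate([222, 471, 0]) cube([53, 178, 1978]);
translate([1192, 471, 0]) cube([53, 178, 1978]);
translate([222, 471, 1978]) cube([1023, 178, 45]);


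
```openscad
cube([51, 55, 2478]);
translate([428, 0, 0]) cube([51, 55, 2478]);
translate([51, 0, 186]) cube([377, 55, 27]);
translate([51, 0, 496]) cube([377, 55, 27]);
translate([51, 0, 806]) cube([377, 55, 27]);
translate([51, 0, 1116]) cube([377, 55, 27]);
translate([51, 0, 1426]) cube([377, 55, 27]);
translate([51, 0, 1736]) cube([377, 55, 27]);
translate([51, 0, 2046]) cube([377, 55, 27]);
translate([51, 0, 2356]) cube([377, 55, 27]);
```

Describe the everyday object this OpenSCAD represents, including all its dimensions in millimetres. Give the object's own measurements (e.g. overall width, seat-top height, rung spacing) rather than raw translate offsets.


A straight ladder. Two 51×55 mm vertical rails, 2478 mm tall, stand 479 mm apart (outside-to-outside) with their front faces coplanar on the −y side. 8 rungs, each 55 mm deep and 27 mm tall, span between the inner faces of the rails, front faces flush with the rails. The lowest rung's underside is at z = 186 mm and rungs are spaced 310 mm apart (underside to underside).


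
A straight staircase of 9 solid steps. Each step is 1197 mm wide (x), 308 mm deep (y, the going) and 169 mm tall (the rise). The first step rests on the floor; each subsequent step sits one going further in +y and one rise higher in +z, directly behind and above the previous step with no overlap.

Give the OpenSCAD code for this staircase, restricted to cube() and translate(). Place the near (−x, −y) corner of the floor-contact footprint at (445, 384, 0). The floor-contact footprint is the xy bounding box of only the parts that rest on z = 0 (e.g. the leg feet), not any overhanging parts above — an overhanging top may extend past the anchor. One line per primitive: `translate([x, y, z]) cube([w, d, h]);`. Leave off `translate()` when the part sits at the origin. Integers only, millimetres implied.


translate([445, 384, 0]) cube([1197, 308, 169]);
translate([445, 692, 169]) cube([1197, 308, 169]);
translate([445, 1000, 338]) cube([1197, 308, 169]);
translate([445, 1308, 507]) cube([1197, 308, 169]);
translate([445, 1616, 676]) cube([1197, 308, 169]);
translate([445, 1924, 845]) cube([1197, 308, 169]);
translate([445, 2232, 1014]) cube([1197, 308, 169]);
translate([445, 2540, 1183]) cube([1197, 308, 169]);
translate([445, 2848, 1352]) cube([1197, 308, 169]);


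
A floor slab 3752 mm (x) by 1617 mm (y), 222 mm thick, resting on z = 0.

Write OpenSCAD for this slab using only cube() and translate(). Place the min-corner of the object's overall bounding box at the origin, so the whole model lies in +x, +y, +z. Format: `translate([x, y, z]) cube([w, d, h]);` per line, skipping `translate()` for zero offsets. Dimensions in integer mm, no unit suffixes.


cube([3752, 1617, 222]);


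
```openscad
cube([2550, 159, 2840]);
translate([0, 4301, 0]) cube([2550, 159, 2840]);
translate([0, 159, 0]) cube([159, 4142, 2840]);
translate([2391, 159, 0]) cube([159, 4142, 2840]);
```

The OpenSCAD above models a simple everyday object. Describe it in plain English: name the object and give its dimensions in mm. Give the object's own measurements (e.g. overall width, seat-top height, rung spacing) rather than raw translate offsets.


The wall frame of a small rectangular building: four walls, each 2840 mm tall and 159 mm thick, enclosing a footprint 2550 mm (x) by 4460 mm (y) outside-to-outside, with no floor or roof. The front and back walls (the −y and +y sides) span the full width; the two side walls fit between them.


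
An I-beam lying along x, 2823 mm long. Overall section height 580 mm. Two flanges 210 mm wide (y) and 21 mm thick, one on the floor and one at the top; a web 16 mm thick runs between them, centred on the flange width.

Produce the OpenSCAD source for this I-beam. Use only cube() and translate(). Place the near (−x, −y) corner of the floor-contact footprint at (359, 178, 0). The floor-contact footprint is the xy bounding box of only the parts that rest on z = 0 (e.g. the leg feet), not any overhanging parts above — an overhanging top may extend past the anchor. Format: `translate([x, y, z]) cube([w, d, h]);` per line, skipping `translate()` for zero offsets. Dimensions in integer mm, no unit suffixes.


translate([359, 178, 0]) cube([2823, 210, 21]);
translate([359, 275, 21]) cube([2823, 16, 538]);
translate([359, 178, 559]) cube([2823, 210, 21]);


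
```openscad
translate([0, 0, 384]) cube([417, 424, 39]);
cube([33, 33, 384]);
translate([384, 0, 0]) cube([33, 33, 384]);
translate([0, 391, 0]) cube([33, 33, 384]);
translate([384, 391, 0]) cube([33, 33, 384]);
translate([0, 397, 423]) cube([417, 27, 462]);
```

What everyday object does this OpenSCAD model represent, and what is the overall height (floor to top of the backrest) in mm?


A chair. The overall height is 885 mm.

A slab on four corner posts with a tall panel at the back — a chair. The seat slab sits at z = 384 with thickness 39, and the 462 mm backrest starts at the seat top, so the overall height is 384 + 39 + 462 = 885 mm.


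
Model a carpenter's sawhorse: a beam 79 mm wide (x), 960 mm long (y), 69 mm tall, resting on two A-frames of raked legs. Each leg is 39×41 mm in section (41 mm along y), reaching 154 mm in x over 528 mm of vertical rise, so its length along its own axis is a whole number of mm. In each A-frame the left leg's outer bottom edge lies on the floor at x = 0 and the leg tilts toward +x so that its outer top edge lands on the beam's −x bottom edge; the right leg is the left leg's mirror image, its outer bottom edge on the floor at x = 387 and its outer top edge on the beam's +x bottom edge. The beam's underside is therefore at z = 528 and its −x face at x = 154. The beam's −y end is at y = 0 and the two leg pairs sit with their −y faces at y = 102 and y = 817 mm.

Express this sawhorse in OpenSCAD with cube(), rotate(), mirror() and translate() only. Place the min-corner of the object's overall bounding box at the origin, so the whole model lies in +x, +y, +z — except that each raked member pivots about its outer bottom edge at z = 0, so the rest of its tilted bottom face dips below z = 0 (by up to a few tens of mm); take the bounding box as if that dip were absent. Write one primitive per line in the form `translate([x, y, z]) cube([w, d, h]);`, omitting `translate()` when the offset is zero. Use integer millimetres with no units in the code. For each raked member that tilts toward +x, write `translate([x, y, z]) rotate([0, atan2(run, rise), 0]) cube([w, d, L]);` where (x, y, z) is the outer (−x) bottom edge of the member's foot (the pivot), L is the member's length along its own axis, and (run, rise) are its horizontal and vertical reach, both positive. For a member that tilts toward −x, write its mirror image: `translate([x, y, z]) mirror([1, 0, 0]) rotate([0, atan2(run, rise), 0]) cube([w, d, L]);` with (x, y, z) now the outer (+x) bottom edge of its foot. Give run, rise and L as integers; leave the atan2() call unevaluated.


// leg length = √(154² + 528²) = 550
// right-leg outer foot x = 2·154 + 79 = 387
// beam min-corner = (154, 0, 528)
translate([154, 0, 528]) cube([79, 960, 69]);
translate([0, 102, 0]) rotate([0, atan2(154, 528), 0]) cube([39, 41, 550]);
translate([387, 102, 0]) mirror([1, 0, 0]) rotate([0, atan2(154, 528), 0]) cube([39, 41, 550]);
translate([0, 817, 0]) rotate([0, atan2(154, 528), 0]) cube([39, 41, 550]);
translate([387, 817, 0]) mirror([1, 0, 0]) rotate([0, atan2(154, 528), 0]) cube([39, 41, 550]);


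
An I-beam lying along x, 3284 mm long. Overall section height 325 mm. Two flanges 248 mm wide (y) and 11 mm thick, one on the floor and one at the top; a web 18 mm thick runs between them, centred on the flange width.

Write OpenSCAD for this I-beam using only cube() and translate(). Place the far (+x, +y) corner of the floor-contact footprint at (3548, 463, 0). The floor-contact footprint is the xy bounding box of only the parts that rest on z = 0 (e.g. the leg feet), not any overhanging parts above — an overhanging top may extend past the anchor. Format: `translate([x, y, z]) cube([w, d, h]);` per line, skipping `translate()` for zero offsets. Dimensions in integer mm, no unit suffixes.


translate([264, 215, 0]) cube([3284, 248, 11]);
translate([264, 330, 11]) cube([3284, 18, 303]);
translate([264, 215, 314]) cube([3284, 248, 11]);


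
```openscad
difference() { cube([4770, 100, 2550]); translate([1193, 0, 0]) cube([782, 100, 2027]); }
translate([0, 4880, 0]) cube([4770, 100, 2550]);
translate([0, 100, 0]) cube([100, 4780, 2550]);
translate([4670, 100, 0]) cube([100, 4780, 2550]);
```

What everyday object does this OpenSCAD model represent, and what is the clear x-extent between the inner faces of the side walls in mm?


A single room. The interior width is 4570 mm.

Four walls enclosing a rectangle with a door in the front wall — a room. Outside width 4770 minus two 100 mm walls gives 4570 mm.


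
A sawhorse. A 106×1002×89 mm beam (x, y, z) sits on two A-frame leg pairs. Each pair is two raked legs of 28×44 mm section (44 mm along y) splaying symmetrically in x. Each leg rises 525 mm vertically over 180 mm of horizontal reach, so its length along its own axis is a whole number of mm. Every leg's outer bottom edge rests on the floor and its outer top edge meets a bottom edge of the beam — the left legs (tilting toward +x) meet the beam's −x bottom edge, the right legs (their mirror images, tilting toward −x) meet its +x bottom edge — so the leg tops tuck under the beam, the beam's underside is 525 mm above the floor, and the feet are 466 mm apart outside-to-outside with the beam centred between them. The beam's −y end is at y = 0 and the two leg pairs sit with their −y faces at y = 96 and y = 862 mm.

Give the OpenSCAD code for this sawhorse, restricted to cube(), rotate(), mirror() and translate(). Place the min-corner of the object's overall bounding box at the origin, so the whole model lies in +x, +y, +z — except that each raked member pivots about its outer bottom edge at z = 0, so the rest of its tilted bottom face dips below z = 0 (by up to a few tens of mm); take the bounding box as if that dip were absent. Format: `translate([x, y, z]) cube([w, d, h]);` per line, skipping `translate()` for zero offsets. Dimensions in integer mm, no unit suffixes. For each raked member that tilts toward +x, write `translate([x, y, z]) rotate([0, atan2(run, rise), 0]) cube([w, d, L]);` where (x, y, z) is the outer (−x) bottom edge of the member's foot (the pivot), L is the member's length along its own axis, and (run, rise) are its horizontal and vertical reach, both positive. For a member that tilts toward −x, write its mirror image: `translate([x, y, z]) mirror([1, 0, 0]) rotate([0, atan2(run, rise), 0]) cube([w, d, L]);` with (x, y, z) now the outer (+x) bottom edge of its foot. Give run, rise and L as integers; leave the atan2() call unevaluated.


translate([180, 0, 525]) cube([106, 1002, 89]);
translate([0, 96, 0]) rotate([0, atan2(180, 525), 0]) cube([28, 44, 555]);
translate([466, 96, 0]) mirror([1, 0, 0]) rotate([0, atan2(180, 525), 0]) cube([28, 44, 555]);
translate([0, 862, 0]) rotate([0, atan2(180, 525), 0]) cube([28, 44, 555]);
translate([466, 862, 0]) mirror([1, 0, 0]) rotate([0, atan2(180, 525), 0]) cube([28, 44, 555]);


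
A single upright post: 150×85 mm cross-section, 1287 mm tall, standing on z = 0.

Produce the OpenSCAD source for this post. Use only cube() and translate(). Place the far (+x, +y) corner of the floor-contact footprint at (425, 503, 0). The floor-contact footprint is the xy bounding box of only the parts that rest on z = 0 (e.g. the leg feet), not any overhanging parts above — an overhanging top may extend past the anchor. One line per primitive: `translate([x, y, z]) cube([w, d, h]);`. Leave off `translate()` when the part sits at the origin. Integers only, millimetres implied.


translate([275, 418, 0]) cube([150, 85, 1287]);
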